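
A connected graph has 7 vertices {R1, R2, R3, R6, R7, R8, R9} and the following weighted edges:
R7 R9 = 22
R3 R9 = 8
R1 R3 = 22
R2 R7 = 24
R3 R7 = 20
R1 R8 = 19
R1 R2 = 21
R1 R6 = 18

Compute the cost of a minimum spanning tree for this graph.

Kruskal's algorithm — process edges by increasing weight (ties by edge label):
R3 R9 (8): add. Components now {R7} {R3,R9} {R1} {R8} {R6} {R2}
R1 R6 (18): add. Components now {R7} {R3,R9} {R1,R6} {R8} {R2}
R1 R8 (19): add. Components now {R7} {R3,R9} {R1,R6,R8} {R2}
R3 R7 (20): add. Components now {R3,R7,R9} {R1,R6,R8} {R2}
R1 R2 (21): add. Components now {R3,R7,R9} {R1,R2,R6,R8}
R1 R3 (22): add. Components now {R1,R2,R3,R6,R7,R8,R9}
MST edges: R3 R9, R1 R6, R1 R8, R3 R7, R1 R2, R1 R3; total weight 8+18+19+20+21+22 = 108.

108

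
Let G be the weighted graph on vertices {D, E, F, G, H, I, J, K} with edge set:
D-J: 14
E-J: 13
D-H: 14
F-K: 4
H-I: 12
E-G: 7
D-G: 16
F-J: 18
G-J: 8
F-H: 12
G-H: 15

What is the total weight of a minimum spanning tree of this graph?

Kruskal's algorithm — process edges by increasing weight (ties by edge label):
F-K (4): add — endpoints in different components.
E-G (7): add — endpoints in different components.
G-J (8): add — endpoints in different components.
F-H (12): add — endpoints in different components.
H-I (12): add — endpoints in different components.
E-J (13): skip — E and J already connected.
D-H (14): add — endpoints in different components.
D-J (14): add — endpoints in different components.
MST edges: F-K, E-G, G-J, F-H, H-I, D-H, D-J; total weight 4+7+8+12+12+14+14 = 71.

71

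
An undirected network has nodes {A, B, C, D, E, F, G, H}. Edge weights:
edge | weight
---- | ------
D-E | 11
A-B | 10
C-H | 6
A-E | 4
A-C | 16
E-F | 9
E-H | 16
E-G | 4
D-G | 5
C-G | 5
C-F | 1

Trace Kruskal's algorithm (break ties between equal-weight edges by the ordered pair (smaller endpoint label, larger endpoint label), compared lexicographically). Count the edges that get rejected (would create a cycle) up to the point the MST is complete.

Kruskal's algorithm — process edges by increasing weight (ties by edge label):
C-F (1): add — endpoints in different components.
A-E (4): add — endpoints in different components.
E-G (4): add — endpoints in different components.
C-G (5): add — endpoints in different components.
D-G (5): add — endpoints in different components.
C-H (6): add — endpoints in different components.
E-F (9): skip — E and F already connected.
A-B (10): add — endpoints in different components.
Edges rejected before the tree was complete: 1.

1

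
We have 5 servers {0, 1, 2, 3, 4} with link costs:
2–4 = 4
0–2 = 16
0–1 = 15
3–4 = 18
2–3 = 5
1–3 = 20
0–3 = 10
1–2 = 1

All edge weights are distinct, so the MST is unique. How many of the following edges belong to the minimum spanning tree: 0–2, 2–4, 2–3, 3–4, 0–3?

3

Sort edges by weight, then run Kruskal:
1–2 (1): add — endpoints in different components.
2–4 (4): add — endpoints in different components.
2–3 (5): add — endpoints in different components.
0–3 (10): add — endpoints in different components.
MST edge set: {1–2, 2–4, 2–3, 0–3}.
Of the listed edges, {2–4, 2–3, 0–3} are in the MST → 3.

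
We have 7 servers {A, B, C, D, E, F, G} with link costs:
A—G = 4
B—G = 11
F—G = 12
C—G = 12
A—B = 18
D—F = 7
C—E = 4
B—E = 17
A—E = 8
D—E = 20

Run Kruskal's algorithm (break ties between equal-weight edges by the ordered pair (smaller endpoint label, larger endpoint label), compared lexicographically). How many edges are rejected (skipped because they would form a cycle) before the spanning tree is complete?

1

Kruskal's algorithm — process edges by increasing weight (ties by edge label):
A—G (4): add. Components now {A,G} {B} {C} {D} {E} {F}
C—E (4): add. Components now {A,G} {B} {C,E} {D} {F}
D—F (7): add. Components now {A,G} {B} {C,E} {D,F}
A—E (8): add. Components now {A,C,E,G} {B} {D,F}
B—G (11): add. Components now {A,B,C,E,G} {D,F}
C—G (12): skip — C and G already connected.
F—G (12): add. Components now {A,B,C,D,E,F,G}
Edges rejected before the tree was complete: 1.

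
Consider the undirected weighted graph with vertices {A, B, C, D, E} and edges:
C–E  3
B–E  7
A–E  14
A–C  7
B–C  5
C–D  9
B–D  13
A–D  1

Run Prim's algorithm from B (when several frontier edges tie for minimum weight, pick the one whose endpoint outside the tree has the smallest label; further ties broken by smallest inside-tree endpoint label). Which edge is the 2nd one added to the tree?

C-E

Prim's algorithm from B:
Step 1: cheapest edge leaving the tree is B–C (5); add C.
Step 2: cheapest edge leaving the tree is C–E (3); add E.
Step 3: cheapest edge leaving the tree is A–C (7); add A.
Step 4: cheapest edge leaving the tree is A–D (1); add D.
The 2nd edge added is C–E.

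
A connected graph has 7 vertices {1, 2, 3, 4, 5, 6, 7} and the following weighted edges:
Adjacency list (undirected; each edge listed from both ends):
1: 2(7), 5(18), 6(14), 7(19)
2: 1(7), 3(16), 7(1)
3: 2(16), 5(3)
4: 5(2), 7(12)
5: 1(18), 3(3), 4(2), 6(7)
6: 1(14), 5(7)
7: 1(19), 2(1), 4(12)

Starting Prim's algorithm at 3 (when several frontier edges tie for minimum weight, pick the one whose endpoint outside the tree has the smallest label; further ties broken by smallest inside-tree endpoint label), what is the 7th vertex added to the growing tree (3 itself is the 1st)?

Prim, starting at 3.
Step 1: cheapest edge leaving the tree is 3-5 (3); add 5.
Step 2: cheapest edge leaving the tree is 4-5 (2); add 4.
Step 3: cheapest edge leaving the tree is 5-6 (7); add 6.
Step 4: cheapest edge leaving the tree is 4-7 (12); add 7.
Step 5: cheapest edge leaving the tree is 2-7 (1); add 2.
Step 6: cheapest edge leaving the tree is 1-2 (7); add 1.
Vertex order: 3, 5, 4, 6, 7, 2, 1. The 7th vertex is 1.

1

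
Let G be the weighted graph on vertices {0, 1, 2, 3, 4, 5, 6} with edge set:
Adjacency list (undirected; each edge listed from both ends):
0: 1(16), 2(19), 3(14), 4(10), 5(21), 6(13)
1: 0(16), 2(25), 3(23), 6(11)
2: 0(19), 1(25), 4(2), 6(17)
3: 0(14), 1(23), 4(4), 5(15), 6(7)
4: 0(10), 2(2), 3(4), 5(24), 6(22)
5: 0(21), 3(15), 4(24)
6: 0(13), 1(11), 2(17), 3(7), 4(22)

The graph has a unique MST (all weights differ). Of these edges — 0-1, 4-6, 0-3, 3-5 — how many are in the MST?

1

Sort edges by weight, then run Kruskal:
2-4 (2): add — endpoints in different components.
3-4 (4): add — endpoints in different components.
3-6 (7): add — endpoints in different components.
0-4 (10): add — endpoints in different components.
1-6 (11): add — endpoints in different components.
0-6 (13): skip — 0 and 6 already connected.
0-3 (14): skip — 0 and 3 already connected.
3-5 (15): add — endpoints in different components.
MST edge set: {2-4, 3-4, 3-6, 0-4, 1-6, 3-5}.
Of the listed edges, {3-5} are in the MST → 1.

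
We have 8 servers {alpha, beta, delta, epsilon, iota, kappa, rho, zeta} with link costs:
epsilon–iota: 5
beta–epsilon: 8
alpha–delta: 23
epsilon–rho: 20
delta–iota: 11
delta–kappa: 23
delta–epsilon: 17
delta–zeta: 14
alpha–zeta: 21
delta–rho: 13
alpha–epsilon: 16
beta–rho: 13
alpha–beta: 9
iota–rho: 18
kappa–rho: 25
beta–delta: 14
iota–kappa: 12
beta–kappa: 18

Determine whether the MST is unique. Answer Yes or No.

Kruskal's algorithm — process edges by increasing weight (ties by edge label):
epsilon–iota (5): add — endpoints in different components.
beta–epsilon (8): add — endpoints in different components.
alpha–beta (9): add — endpoints in different components.
delta–iota (11): add — endpoints in different components.
iota–kappa (12): add — endpoints in different components.
beta–rho (13): add — endpoints in different components.
delta–rho (13): skip — rho and delta already connected.
beta–delta (14): skip — beta and delta already connected.
delta–zeta (14): add — endpoints in different components.
Non-tree edge delta–rho has weight 13, equal to the heaviest edge on its tree cycle — swapping gives another MST of the same weight. Not unique.

No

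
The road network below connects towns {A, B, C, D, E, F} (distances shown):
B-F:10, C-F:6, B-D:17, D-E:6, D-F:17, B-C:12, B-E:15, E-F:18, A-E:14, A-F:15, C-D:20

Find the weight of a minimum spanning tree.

Kruskal's algorithm — process edges by increasing weight (ties by edge label):
C-F (6): add — endpoints in different components.
D-E (6): add — endpoints in different components.
B-F (10): add — endpoints in different components.
B-C (12): skip — B and C already connected.
A-E (14): add — endpoints in different components.
A-F (15): add — endpoints in different components.
MST edges: C-F, D-E, B-F, A-E, A-F; total weight 6+6+10+14+15 = 51.

51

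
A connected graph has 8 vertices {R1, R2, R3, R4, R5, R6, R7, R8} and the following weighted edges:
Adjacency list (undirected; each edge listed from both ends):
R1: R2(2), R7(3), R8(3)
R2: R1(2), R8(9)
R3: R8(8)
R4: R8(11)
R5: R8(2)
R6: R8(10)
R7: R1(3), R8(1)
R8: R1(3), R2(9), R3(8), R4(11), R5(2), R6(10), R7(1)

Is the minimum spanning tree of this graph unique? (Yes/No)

Sort edges by weight, then run Kruskal:
R7—R8 (1): add — endpoints in different components.
R1—R2 (2): add — endpoints in different components.
R5—R8 (2): add — endpoints in different components.
R1—R7 (3): add — endpoints in different components.
R1—R8 (3): skip — R8 and R1 already connected.
R3—R8 (8): add — endpoints in different components.
R2—R8 (9): skip — R8 and R2 already connected.
R6—R8 (10): add — endpoints in different components.
R4—R8 (11): add — endpoints in different components.
Non-tree edge R1—R8 has weight 3, equal to the heaviest edge on its tree cycle — swapping gives another MST of the same weight. Not unique.

No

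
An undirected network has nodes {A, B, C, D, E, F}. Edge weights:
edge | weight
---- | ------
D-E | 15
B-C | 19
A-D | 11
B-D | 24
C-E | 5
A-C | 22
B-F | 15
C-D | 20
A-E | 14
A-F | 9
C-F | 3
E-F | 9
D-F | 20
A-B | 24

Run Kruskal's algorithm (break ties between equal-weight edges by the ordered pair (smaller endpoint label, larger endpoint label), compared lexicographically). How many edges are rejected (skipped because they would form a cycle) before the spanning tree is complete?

Sort edges by weight, then run Kruskal:
C-F (3): add. Components now {A} {B} {C,F} {D} {E}
C-E (5): add. Components now {A} {B} {C,E,F} {D}
A-F (9): add. Components now {A,C,E,F} {B} {D}
E-F (9): skip — E and F already connected.
A-D (11): add. Components now {A,C,D,E,F} {B}
A-E (14): skip — A and E already connected.
B-F (15): add. Components now {A,B,C,D,E,F}
Edges rejected before the tree was complete: 2.

2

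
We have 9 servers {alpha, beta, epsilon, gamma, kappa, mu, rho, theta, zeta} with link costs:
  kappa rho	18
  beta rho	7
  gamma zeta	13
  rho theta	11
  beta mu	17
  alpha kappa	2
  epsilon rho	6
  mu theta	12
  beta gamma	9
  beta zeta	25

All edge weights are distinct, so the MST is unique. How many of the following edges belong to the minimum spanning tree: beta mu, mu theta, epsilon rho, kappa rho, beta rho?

Sort edges by weight, then run Kruskal:
alpha kappa (2): add — endpoints in different components.
epsilon rho (6): add — endpoints in different components.
beta rho (7): add — endpoints in different components.
beta gamma (9): add — endpoints in different components.
rho theta (11): add — endpoints in different components.
mu theta (12): add — endpoints in different components.
gamma zeta (13): add — endpoints in different components.
beta mu (17): skip — mu and beta already connected.
kappa rho (18): add — endpoints in different components.
MST edge set: {alpha kappa, epsilon rho, beta rho, beta gamma, rho theta, mu theta, gamma zeta, kappa rho}.
Of the listed edges, {mu theta, epsilon rho, kappa rho, beta rho} are in the MST → 4.

4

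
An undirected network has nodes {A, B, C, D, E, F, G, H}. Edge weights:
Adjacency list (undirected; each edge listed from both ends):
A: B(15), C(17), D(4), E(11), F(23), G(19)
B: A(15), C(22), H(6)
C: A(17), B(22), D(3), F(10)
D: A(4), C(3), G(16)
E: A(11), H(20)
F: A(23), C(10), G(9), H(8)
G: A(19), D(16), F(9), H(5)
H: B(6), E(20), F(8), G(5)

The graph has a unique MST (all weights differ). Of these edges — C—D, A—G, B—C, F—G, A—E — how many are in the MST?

2

Kruskal's algorithm — process edges by increasing weight (ties by edge label):
C—D (3): add — endpoints in different components.
A—D (4): add — endpoints in different components.
G—H (5): add — endpoints in different components.
B—H (6): add — endpoints in different components.
F—H (8): add — endpoints in different components.
F—G (9): skip — F and G already connected.
C—F (10): add — endpoints in different components.
A—E (11): add — endpoints in different components.
MST edge set: {C—D, A—D, G—H, B—H, F—H, C—F, A—E}.
Of the listed edges, {C—D, A—E} are in the MST → 2.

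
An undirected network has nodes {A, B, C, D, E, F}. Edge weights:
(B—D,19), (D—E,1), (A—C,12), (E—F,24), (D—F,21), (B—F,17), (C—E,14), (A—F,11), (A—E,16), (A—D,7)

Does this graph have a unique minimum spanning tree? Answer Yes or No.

Yes

Sort edges by weight, then run Kruskal:
D—E (1): add — endpoints in different components.
A—D (7): add — endpoints in different components.
A—F (11): add — endpoints in different components.
A—C (12): add — endpoints in different components.
C—E (14): skip — C and E already connected.
A—E (16): skip — A and E already connected.
B—F (17): add — endpoints in different components.
Every non-tree edge has weight strictly greater than the heaviest edge on the tree path between its endpoints, so the MST is unique.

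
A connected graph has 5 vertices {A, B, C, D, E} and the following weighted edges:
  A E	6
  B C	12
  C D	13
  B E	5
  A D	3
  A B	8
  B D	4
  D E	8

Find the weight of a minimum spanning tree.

24

Prim's algorithm from A:
Step 1: frontier [A D 3, A E 6, A B 8] → take A D (3); add D.
Step 2: frontier [A E 6, A B 8, B D 4, D E 8, C D 13] → take B D (4); add B.
Step 3: frontier [A E 6, B E 5, B C 12, D E 8, C D 13] → take B E (5); add E.
Step 4: frontier [B C 12, C D 13] → take B C (12); add C.
MST edges: A D, B D, B E, B C; total weight 3+4+5+12 = 24.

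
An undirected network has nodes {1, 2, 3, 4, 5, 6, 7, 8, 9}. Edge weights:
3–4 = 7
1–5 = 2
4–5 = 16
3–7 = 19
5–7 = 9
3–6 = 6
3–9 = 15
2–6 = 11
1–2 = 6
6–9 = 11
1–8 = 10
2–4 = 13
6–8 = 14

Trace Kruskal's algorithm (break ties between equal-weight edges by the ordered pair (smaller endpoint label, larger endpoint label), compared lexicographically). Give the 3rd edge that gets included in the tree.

3-6

Kruskal's algorithm — process edges by increasing weight (ties by edge label):
1–5 (2): add — endpoints in different components.
1–2 (6): add — endpoints in different components.
3–6 (6): add — endpoints in different components.
3–4 (7): add — endpoints in different components.
5–7 (9): add — endpoints in different components.
1–8 (10): add — endpoints in different components.
2–6 (11): add — endpoints in different components.
6–9 (11): add — endpoints in different components.
The 3rd edge added is 3–6.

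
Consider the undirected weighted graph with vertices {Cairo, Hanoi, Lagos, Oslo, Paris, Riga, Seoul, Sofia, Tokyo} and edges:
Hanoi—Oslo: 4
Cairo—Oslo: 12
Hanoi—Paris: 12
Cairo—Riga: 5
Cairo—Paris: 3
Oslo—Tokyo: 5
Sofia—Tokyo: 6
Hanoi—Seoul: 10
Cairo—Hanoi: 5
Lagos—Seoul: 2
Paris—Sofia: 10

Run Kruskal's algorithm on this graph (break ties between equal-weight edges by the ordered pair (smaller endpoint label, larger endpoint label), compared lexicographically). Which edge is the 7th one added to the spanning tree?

Kruskal's algorithm — process edges by increasing weight (ties by edge label):
Lagos—Seoul (2): add — endpoints in different components.
Cairo—Paris (3): add — endpoints in different components.
Hanoi—Oslo (4): add — endpoints in different components.
Cairo—Hanoi (5): add — endpoints in different components.
Cairo—Riga (5): add — endpoints in different components.
Oslo—Tokyo (5): add — endpoints in different components.
Sofia—Tokyo (6): add — endpoints in different components.
Hanoi—Seoul (10): add — endpoints in different components.
The 7th edge added is Sofia—Tokyo.

Sofia-Tokyo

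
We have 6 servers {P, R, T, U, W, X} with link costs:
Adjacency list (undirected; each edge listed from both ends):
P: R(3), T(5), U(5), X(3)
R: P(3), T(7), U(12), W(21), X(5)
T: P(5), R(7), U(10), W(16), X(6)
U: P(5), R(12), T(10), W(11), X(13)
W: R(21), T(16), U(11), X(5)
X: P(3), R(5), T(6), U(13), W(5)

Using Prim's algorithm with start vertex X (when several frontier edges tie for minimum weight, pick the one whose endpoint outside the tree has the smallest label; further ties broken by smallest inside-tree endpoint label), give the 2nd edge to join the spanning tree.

Prim's algorithm from X:
Step 1: frontier [P-X 3, R-X 5, W-X 5, T-X 6, U-X 13] → take P-X (3); add P.
Step 2: frontier [P-R 3, P-T 5, P-U 5, R-X 5, W-X 5, T-X 6, U-X 13] → take P-R (3); add R.
Step 3: frontier [P-T 5, P-U 5, R-T 7, R-U 12, R-W 21, W-X 5, T-X 6, U-X 13] → take P-T (5); add T.
Step 4: frontier [P-U 5, R-U 12, R-W 21, T-U 10, T-W 16, W-X 5, U-X 13] → take P-U (5); add U.
Step 5: frontier [R-W 21, T-W 16, U-W 11, W-X 5] → take W-X (5); add W.
The 2nd edge added is P-R.

P-R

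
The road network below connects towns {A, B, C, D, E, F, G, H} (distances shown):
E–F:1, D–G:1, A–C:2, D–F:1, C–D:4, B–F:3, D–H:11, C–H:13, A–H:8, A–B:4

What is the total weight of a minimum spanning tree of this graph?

20

Prim's algorithm from B:
Step 1: cheapest edge leaving the tree is B–F (3); add F.
Step 2: cheapest edge leaving the tree is D–F (1); add D.
Step 3: cheapest edge leaving the tree is E–F (1); add E.
Step 4: cheapest edge leaving the tree is D–G (1); add G.
Step 5: cheapest edge leaving the tree is A–B (4); add A.
Step 6: cheapest edge leaving the tree is A–C (2); add C.
Step 7: cheapest edge leaving the tree is A–H (8); add H.
MST edges: B–F, D–F, E–F, D–G, A–B, A–C, A–H; total weight 3+1+1+1+4+2+8 = 20.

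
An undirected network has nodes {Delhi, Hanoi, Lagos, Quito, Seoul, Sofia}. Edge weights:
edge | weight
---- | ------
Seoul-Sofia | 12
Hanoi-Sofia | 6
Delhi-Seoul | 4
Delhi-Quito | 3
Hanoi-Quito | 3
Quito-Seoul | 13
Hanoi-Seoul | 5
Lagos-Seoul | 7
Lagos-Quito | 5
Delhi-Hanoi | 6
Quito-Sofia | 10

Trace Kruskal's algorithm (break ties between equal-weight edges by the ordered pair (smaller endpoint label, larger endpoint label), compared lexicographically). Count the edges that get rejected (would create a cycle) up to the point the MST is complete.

2

Sort edges by weight, then run Kruskal:
Delhi-Quito (3): add — endpoints in different components.
Hanoi-Quito (3): add — endpoints in different components.
Delhi-Seoul (4): add — endpoints in different components.
Hanoi-Seoul (5): skip — Seoul and Hanoi already connected.
Lagos-Quito (5): add — endpoints in different components.
Delhi-Hanoi (6): skip — Hanoi and Delhi already connected.
Hanoi-Sofia (6): add — endpoints in different components.
Edges rejected before the tree was complete: 2.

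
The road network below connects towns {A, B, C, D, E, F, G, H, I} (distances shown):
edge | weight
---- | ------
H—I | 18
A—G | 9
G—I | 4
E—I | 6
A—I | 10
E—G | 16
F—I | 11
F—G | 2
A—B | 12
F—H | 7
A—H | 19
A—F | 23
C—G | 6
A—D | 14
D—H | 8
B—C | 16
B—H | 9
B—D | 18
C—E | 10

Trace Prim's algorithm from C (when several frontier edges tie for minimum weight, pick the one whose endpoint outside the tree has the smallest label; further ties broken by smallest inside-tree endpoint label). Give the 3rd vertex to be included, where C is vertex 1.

F

Prim's algorithm from C:
Step 1: cheapest edge leaving the tree is C—G (6); add G.
Step 2: cheapest edge leaving the tree is F—G (2); add F.
Step 3: cheapest edge leaving the tree is G—I (4); add I.
Step 4: cheapest edge leaving the tree is E—I (6); add E.
Step 5: cheapest edge leaving the tree is F—H (7); add H.
Step 6: cheapest edge leaving the tree is D—H (8); add D.
Step 7: cheapest edge leaving the tree is A—G (9); add A.
Step 8: cheapest edge leaving the tree is B—H (9); add B.
Vertex order: C, G, F, I, E, H, D, A, B. The 3rd vertex is F.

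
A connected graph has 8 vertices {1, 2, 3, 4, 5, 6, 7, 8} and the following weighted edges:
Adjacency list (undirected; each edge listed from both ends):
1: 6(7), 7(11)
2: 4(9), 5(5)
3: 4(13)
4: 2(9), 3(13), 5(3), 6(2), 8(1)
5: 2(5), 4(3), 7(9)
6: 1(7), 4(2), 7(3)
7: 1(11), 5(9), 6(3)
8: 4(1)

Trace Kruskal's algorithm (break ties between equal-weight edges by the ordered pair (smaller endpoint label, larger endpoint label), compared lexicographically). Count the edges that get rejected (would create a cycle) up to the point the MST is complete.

Kruskal: consider edges lightest-first.
4-8 (1): add — endpoints in different components.
4-6 (2): add — endpoints in different components.
4-5 (3): add — endpoints in different components.
6-7 (3): add — endpoints in different components.
2-5 (5): add — endpoints in different components.
1-6 (7): add — endpoints in different components.
2-4 (9): skip — 2 and 4 already connected.
5-7 (9): skip — 5 and 7 already connected.
1-7 (11): skip — 1 and 7 already connected.
3-4 (13): add — endpoints in different components.
Edges rejected before the tree was complete: 3.

3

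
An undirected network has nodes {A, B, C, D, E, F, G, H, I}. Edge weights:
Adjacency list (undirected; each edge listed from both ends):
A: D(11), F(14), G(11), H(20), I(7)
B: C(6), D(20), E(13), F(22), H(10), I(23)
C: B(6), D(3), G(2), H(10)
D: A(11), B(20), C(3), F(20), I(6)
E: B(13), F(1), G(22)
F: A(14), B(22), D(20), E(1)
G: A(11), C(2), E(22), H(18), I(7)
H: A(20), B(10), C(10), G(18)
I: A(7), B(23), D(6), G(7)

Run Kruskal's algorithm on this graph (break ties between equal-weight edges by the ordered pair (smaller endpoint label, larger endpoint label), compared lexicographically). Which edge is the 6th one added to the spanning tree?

A-I

Sort edges by weight, then run Kruskal:
E-F (1): add — endpoints in different components.
C-G (2): add — endpoints in different components.
C-D (3): add — endpoints in different components.
B-C (6): add — endpoints in different components.
D-I (6): add — endpoints in different components.
A-I (7): add — endpoints in different components.
G-I (7): skip — G and I already connected.
B-H (10): add — endpoints in different components.
C-H (10): skip — C and H already connected.
A-D (11): skip — A and D already connected.
A-G (11): skip — A and G already connected.
B-E (13): add — endpoints in different components.
The 6th edge added is A-I.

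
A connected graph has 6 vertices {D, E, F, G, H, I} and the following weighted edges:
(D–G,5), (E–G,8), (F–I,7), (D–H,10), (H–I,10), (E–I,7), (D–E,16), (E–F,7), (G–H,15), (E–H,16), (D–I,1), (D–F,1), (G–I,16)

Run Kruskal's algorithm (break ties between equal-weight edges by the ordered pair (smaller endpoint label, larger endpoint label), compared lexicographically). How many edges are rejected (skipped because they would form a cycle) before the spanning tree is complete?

3

Kruskal's algorithm — process edges by increasing weight (ties by edge label):
D–F (1): add. Components now {D,F} {E} {G} {H} {I}
D–I (1): add. Components now {D,F,I} {E} {G} {H}
D–G (5): add. Components now {D,F,G,I} {E} {H}
E–F (7): add. Components now {D,E,F,G,I} {H}
E–I (7): skip — E and I already connected.
F–I (7): skip — F and I already connected.
E–G (8): skip — E and G already connected.
D–H (10): add. Components now {D,E,F,G,H,I}
Edges rejected before the tree was complete: 3.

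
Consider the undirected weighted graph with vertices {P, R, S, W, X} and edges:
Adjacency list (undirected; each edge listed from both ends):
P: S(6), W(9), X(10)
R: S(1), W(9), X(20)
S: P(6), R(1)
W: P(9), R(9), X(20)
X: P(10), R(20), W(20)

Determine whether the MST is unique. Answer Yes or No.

No

Sort edges by weight, then run Kruskal:
R—S (1): add — endpoints in different components.
P—S (6): add — endpoints in different components.
P—W (9): add — endpoints in different components.
R—W (9): skip — W and R already connected.
P—X (10): add — endpoints in different components.
Non-tree edge R—W has weight 9, equal to the heaviest edge on its tree cycle — swapping gives another MST of the same weight. Not unique.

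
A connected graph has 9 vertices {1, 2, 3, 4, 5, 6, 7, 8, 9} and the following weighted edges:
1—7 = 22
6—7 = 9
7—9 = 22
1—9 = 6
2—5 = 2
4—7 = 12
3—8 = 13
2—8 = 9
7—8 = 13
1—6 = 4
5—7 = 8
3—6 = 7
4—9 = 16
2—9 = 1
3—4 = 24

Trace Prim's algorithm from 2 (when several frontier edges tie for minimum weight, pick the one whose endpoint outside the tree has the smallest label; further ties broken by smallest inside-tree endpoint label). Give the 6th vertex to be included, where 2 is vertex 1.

Prim, starting at 2.
Step 1: cheapest edge leaving the tree is 2—9 (1); add 9.
Step 2: cheapest edge leaving the tree is 2—5 (2); add 5.
Step 3: cheapest edge leaving the tree is 1—9 (6); add 1.
Step 4: cheapest edge leaving the tree is 1—6 (4); add 6.
Step 5: cheapest edge leaving the tree is 3—6 (7); add 3.
Step 6: cheapest edge leaving the tree is 5—7 (8); add 7.
Step 7: cheapest edge leaving the tree is 2—8 (9); add 8.
Step 8: cheapest edge leaving the tree is 4—7 (12); add 4.
Vertex order: 2, 9, 5, 1, 6, 3, 7, 8, 4. The 6th vertex is 3.

3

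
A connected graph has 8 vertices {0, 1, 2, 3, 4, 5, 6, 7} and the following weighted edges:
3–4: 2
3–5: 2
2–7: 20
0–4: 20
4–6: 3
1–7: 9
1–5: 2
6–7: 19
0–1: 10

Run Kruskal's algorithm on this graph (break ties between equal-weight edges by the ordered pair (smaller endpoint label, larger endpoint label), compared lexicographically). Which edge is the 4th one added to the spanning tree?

4-6

Kruskal: consider edges lightest-first.
1–5 (2): add — endpoints in different components.
3–4 (2): add — endpoints in different components.
3–5 (2): add — endpoints in different components.
4–6 (3): add — endpoints in different components.
1–7 (9): add — endpoints in different components.
0–1 (10): add — endpoints in different components.
6–7 (19): skip — 6 and 7 already connected.
0–4 (20): skip — 0 and 4 already connected.
2–7 (20): add — endpoints in different components.
The 4th edge added is 4–6.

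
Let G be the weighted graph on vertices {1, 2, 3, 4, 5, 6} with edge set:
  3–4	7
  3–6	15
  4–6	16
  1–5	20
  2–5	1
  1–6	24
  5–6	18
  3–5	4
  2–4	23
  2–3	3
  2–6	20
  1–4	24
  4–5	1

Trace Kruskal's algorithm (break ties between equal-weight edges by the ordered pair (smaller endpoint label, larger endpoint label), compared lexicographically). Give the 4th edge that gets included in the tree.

3-6

Sort edges by weight, then run Kruskal:
2–5 (1): add. Components now {1} {2,5} {3} {4} {6}
4–5 (1): add. Components now {1} {2,4,5} {3} {6}
2–3 (3): add. Components now {1} {2,3,4,5} {6}
3–5 (4): skip — 3 and 5 already connected.
3–4 (7): skip — 3 and 4 already connected.
3–6 (15): add. Components now {1} {2,3,4,5,6}
4–6 (16): skip — 4 and 6 already connected.
5–6 (18): skip — 5 and 6 already connected.
1–5 (20): add. Components now {1,2,3,4,5,6}
The 4th edge added is 3–6.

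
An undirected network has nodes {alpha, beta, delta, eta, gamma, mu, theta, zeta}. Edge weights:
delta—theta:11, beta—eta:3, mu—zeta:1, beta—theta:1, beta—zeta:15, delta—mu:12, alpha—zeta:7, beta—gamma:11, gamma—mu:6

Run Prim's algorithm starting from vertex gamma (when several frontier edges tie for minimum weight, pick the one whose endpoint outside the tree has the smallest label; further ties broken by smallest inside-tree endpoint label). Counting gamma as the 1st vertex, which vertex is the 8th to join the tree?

delta

Prim's algorithm from gamma:
Step 1: cheapest edge leaving the tree is gamma—mu (6); add mu.
Step 2: cheapest edge leaving the tree is mu—zeta (1); add zeta.
Step 3: cheapest edge leaving the tree is alpha—zeta (7); add alpha.
Step 4: cheapest edge leaving the tree is beta—gamma (11); add beta.
Step 5: cheapest edge leaving the tree is beta—theta (1); add theta.
Step 6: cheapest edge leaving the tree is beta—eta (3); add eta.
Step 7: cheapest edge leaving the tree is delta—theta (11); add delta.
Vertex order: gamma, mu, zeta, alpha, beta, theta, eta, delta. The 8th vertex is delta.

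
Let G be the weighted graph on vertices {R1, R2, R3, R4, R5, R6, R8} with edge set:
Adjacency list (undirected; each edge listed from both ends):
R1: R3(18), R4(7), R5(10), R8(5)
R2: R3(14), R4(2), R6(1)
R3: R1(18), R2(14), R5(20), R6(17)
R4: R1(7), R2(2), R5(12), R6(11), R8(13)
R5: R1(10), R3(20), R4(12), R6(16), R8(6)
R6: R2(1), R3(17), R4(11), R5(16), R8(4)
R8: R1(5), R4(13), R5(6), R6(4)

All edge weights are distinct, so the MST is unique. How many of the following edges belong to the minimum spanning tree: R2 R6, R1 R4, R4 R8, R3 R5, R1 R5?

Kruskal: consider edges lightest-first.
R2 R6 (1): add. Components now {R2,R6} {R1} {R8} {R3} {R5} {R4}
R2 R4 (2): add. Components now {R2,R4,R6} {R1} {R8} {R3} {R5}
R6 R8 (4): add. Components now {R2,R4,R6,R8} {R1} {R3} {R5}
R1 R8 (5): add. Components now {R1,R2,R4,R6,R8} {R3} {R5}
R5 R8 (6): add. Components now {R1,R2,R4,R5,R6,R8} {R3}
R1 R4 (7): skip — R1 and R4 already connected.
R1 R5 (10): skip — R1 and R5 already connected.
R4 R6 (11): skip — R6 and R4 already connected.
R4 R5 (12): skip — R5 and R4 already connected.
R4 R8 (13): skip — R8 and R4 already connected.
R2 R3 (14): add. Components now {R1,R2,R3,R4,R5,R6,R8}
MST edge set: {R2 R6, R2 R4, R6 R8, R1 R8, R5 R8, R2 R3}.
Of the listed edges, {R2 R6} are in the MST → 1.

1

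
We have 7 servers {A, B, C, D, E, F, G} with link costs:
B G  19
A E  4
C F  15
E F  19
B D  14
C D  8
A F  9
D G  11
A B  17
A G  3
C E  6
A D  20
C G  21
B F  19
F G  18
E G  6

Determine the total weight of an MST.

Kruskal: consider edges lightest-first.
A G (3): add — endpoints in different components.
A E (4): add — endpoints in different components.
C E (6): add — endpoints in different components.
E G (6): skip — E and G already connected.
C D (8): add — endpoints in different components.
A F (9): add — endpoints in different components.
D G (11): skip — D and G already connected.
B D (14): add — endpoints in different components.
MST edges: A G, A E, C E, C D, A F, B D; total weight 3+4+6+8+9+14 = 44.

44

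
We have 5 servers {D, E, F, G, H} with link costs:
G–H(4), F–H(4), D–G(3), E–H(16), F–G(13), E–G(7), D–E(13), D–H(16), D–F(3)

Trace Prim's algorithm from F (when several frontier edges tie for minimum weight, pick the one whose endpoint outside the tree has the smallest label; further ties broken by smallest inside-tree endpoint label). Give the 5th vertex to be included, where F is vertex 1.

E

Grow the tree from F using Prim:
Step 1: frontier [D–F 3, F–H 4, F–G 13] → take D–F (3); add D.
Step 2: frontier [D–G 3, D–E 13, D–H 16, F–H 4, F–G 13] → take D–G (3); add G.
Step 3: frontier [D–E 13, D–H 16, F–H 4, G–H 4, E–G 7] → take F–H (4); add H.
Step 4: frontier [D–E 13, E–G 7, E–H 16] → take E–G (7); add E.
Vertex order: F, D, G, H, E. The 5th vertex is E.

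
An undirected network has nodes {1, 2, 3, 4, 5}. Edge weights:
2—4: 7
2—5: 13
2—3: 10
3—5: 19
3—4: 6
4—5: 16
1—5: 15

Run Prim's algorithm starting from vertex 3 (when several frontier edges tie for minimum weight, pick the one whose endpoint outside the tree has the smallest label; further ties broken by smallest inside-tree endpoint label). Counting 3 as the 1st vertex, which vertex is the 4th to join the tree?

Prim, starting at 3.
Step 1: cheapest edge leaving the tree is 3—4 (6); add 4.
Step 2: cheapest edge leaving the tree is 2—4 (7); add 2.
Step 3: cheapest edge leaving the tree is 2—5 (13); add 5.
Step 4: cheapest edge leaving the tree is 1—5 (15); add 1.
Vertex order: 3, 4, 2, 5, 1. The 4th vertex is 5.

5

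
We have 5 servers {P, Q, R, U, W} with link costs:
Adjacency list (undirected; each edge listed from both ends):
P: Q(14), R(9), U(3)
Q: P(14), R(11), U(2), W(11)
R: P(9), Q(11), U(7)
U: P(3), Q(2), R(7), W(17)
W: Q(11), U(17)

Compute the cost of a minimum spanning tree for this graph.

Grow the tree from W using Prim:
Step 1: cheapest edge leaving the tree is Q—W (11); add Q.
Step 2: cheapest edge leaving the tree is Q—U (2); add U.
Step 3: cheapest edge leaving the tree is P—U (3); add P.
Step 4: cheapest edge leaving the tree is R—U (7); add R.
MST edges: Q—W, Q—U, P—U, R—U; total weight 11+2+3+7 = 23.

23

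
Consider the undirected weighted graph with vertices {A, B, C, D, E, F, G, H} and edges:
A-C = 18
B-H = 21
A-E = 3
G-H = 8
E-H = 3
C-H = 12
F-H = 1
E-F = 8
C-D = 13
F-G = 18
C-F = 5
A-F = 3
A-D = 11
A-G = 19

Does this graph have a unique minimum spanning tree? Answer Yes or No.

No

Kruskal: consider edges lightest-first.
F-H (1): add — endpoints in different components.
A-E (3): add — endpoints in different components.
A-F (3): add — endpoints in different components.
E-H (3): skip — E and H already connected.
C-F (5): add — endpoints in different components.
E-F (8): skip — E and F already connected.
G-H (8): add — endpoints in different components.
A-D (11): add — endpoints in different components.
C-H (12): skip — C and H already connected.
C-D (13): skip — C and D already connected.
A-C (18): skip — A and C already connected.
F-G (18): skip — F and G already connected.
A-G (19): skip — A and G already connected.
B-H (21): add — endpoints in different components.
Non-tree edge E-H has weight 3, equal to the heaviest edge on its tree cycle — swapping gives another MST of the same weight. Not unique.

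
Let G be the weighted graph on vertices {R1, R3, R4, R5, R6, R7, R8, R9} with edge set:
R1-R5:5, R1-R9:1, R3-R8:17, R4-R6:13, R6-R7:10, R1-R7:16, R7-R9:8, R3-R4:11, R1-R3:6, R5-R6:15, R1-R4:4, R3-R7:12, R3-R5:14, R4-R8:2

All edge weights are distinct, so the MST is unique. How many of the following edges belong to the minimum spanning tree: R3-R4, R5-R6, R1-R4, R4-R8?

2

Kruskal: consider edges lightest-first.
R1-R9 (1): add — endpoints in different components.
R4-R8 (2): add — endpoints in different components.
R1-R4 (4): add — endpoints in different components.
R1-R5 (5): add — endpoints in different components.
R1-R3 (6): add — endpoints in different components.
R7-R9 (8): add — endpoints in different components.
R6-R7 (10): add — endpoints in different components.
MST edge set: {R1-R9, R4-R8, R1-R4, R1-R5, R1-R3, R7-R9, R6-R7}.
Of the listed edges, {R1-R4, R4-R8} are in the MST → 2.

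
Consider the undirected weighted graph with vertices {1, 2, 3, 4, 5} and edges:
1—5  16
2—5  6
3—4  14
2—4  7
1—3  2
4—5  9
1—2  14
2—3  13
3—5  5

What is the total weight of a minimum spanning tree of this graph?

20

Grow the tree from 3 using Prim:
Step 1: cheapest edge leaving the tree is 1—3 (2); add 1.
Step 2: cheapest edge leaving the tree is 3—5 (5); add 5.
Step 3: cheapest edge leaving the tree is 2—5 (6); add 2.
Step 4: cheapest edge leaving the tree is 2—4 (7); add 4.
MST edges: 1—3, 3—5, 2—5, 2—4; total weight 2+5+6+7 = 20.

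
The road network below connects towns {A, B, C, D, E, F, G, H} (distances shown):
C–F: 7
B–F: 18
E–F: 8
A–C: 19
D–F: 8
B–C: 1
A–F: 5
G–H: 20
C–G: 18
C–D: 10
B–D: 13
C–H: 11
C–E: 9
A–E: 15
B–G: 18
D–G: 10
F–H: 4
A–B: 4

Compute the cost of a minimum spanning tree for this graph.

Kruskal: consider edges lightest-first.
B–C (1): add — endpoints in different components.
A–B (4): add — endpoints in different components.
F–H (4): add — endpoints in different components.
A–F (5): add — endpoints in different components.
C–F (7): skip — C and F already connected.
D–F (8): add — endpoints in different components.
E–F (8): add — endpoints in different components.
C–E (9): skip — C and E already connected.
C–D (10): skip — C and D already connected.
D–G (10): add — endpoints in different components.
MST edges: B–C, A–B, F–H, A–F, D–F, E–F, D–G; total weight 1+4+4+5+8+8+10 = 40.

40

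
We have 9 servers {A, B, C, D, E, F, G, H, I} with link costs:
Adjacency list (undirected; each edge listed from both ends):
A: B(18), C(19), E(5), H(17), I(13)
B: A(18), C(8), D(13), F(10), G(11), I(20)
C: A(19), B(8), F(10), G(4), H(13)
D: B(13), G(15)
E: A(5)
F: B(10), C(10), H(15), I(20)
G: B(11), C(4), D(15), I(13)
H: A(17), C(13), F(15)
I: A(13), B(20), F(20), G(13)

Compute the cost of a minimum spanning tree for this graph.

79

Prim's algorithm from B:
Step 1: cheapest edge leaving the tree is B C (8); add C.
Step 2: cheapest edge leaving the tree is C G (4); add G.
Step 3: cheapest edge leaving the tree is B F (10); add F.
Step 4: cheapest edge leaving the tree is B D (13); add D.
Step 5: cheapest edge leaving the tree is C H (13); add H.
Step 6: cheapest edge leaving the tree is G I (13); add I.
Step 7: cheapest edge leaving the tree is A I (13); add A.
Step 8: cheapest edge leaving the tree is A E (5); add E.
MST edges: B C, C G, B F, B D, C H, G I, A I, A E; total weight 8+4+10+13+13+13+13+5 = 79.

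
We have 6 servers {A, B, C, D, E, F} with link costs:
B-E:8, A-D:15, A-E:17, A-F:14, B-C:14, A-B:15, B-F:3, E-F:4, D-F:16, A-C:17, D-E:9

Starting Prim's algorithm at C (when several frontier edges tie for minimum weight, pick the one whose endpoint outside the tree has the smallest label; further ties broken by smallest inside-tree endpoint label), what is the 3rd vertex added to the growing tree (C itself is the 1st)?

F

Grow the tree from C using Prim:
Step 1: frontier [B-C 14, A-C 17] → take B-C (14); add B.
Step 2: frontier [B-F 3, B-E 8, A-B 15, A-C 17] → take B-F (3); add F.
Step 3: frontier [B-E 8, A-B 15, A-C 17, E-F 4, A-F 14, D-F 16] → take E-F (4); add E.
Step 4: frontier [A-B 15, A-C 17, D-E 9, A-E 17, A-F 14, D-F 16] → take D-E (9); add D.
Step 5: frontier [A-B 15, A-C 17, A-D 15, A-E 17, A-F 14] → take A-F (14); add A.
Vertex order: C, B, F, E, D, A. The 3rd vertex is F.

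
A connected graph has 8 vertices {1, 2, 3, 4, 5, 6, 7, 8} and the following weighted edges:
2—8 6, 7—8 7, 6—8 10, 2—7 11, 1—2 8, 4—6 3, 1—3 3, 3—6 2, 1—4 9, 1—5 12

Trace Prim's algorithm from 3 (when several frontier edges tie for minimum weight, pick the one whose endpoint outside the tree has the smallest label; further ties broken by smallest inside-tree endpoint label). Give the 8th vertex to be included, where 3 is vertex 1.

5

Prim's algorithm from 3:
Step 1: frontier [3—6 2, 1—3 3] → take 3—6 (2); add 6.
Step 2: frontier [1—3 3, 4—6 3, 6—8 10] → take 1—3 (3); add 1.
Step 3: frontier [1—2 8, 1—4 9, 1—5 12, 4—6 3, 6—8 10] → take 4—6 (3); add 4.
Step 4: frontier [1—2 8, 1—5 12, 6—8 10] → take 1—2 (8); add 2.
Step 5: frontier [1—5 12, 2—8 6, 2—7 11, 6—8 10] → take 2—8 (6); add 8.
Step 6: frontier [1—5 12, 2—7 11, 7—8 7] → take 7—8 (7); add 7.
Step 7: frontier [1—5 12] → take 1—5 (12); add 5.
Vertex order: 3, 6, 1, 4, 2, 8, 7, 5. The 8th vertex is 5.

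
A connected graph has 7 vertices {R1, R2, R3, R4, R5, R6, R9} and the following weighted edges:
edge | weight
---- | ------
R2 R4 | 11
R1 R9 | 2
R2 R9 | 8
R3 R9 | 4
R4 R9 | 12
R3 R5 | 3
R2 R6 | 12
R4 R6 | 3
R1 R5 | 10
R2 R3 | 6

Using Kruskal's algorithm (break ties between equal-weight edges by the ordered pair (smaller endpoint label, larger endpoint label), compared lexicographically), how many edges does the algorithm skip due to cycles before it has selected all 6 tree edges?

2

Kruskal: consider edges lightest-first.
R1 R9 (2): add. Components now {R5} {R1,R9} {R4} {R2} {R6} {R3}
R3 R5 (3): add. Components now {R3,R5} {R1,R9} {R4} {R2} {R6}
R4 R6 (3): add. Components now {R3,R5} {R1,R9} {R4,R6} {R2}
R3 R9 (4): add. Components now {R1,R3,R5,R9} {R4,R6} {R2}
R2 R3 (6): add. Components now {R1,R2,R3,R5,R9} {R4,R6}
R2 R9 (8): skip — R2 and R9 already connected.
R1 R5 (10): skip — R5 and R1 already connected.
R2 R4 (11): add. Components now {R1,R2,R3,R4,R5,R6,R9}
Edges rejected before the tree was complete: 2.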